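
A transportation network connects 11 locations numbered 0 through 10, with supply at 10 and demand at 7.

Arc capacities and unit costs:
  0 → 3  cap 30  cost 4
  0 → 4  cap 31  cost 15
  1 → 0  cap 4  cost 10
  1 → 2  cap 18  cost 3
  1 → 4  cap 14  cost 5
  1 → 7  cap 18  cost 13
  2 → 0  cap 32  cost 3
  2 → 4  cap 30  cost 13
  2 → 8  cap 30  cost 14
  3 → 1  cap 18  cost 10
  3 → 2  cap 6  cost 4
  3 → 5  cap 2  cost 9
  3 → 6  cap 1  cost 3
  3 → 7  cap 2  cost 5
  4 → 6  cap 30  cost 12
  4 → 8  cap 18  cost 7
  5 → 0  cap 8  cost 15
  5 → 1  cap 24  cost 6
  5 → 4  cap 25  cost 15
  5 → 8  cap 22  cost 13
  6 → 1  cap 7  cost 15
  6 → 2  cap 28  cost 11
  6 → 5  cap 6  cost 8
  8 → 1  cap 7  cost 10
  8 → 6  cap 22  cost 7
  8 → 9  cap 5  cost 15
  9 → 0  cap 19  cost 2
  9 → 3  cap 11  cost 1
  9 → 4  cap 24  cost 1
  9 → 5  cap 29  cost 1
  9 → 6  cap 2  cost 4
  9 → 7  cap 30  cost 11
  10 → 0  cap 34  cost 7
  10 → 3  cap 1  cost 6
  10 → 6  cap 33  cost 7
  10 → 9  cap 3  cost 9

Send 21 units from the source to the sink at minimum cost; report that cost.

shortest-cost path #1: 10→3→7 push 1 @ unit cost 11 (adds 11)
shortest-cost path #2: 10→9→3→7 push 1 @ unit cost 15 (adds 15)
shortest-cost path #3: 10→9→7 push 2 @ unit cost 20 (adds 40)
shortest-cost path #4: 10→0→3→9→7 push 1 @ unit cost 21 (adds 21)
shortest-cost path #5: 10→0→3→1→7 push 16 @ unit cost 34 (adds 544)
total cost = 631

Minimum cost for 21 units: 631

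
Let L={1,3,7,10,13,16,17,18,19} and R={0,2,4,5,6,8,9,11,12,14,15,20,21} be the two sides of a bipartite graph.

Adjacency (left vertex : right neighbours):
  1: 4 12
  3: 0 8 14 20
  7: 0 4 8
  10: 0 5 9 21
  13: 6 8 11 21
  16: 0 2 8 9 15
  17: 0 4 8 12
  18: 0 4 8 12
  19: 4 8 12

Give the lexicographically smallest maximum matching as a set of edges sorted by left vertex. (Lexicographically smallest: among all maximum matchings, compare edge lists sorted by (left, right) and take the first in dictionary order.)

|M| = 8 (so the lex-smallest maximum matching has 8 edges)
process left vertices in ascending order; for each, take the smallest-labelled available neighbour that still permits 8 edges overall, or leave it unmatched if none does
lex-smallest matching: {1-4, 3-14, 7-0, 10-5, 13-6, 16-2, 17-8, 18-12}

Lex-smallest maximum matching: {(1,4), (3,14), (7,0), (10,5), (13,6), (16,2), (17,8), (18,12)}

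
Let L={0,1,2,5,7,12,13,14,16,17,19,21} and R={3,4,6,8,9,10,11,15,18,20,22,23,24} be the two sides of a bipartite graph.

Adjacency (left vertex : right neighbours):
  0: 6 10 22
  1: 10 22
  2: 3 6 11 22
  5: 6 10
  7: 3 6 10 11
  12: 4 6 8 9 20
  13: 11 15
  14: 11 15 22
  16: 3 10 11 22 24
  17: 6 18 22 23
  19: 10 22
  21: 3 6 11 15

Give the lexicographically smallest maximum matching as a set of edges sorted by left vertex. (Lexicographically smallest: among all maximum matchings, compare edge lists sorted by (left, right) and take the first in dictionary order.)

Lex-smallest maximum matching: {(0,6), (1,10), (2,3), (7,11), (12,4), (13,15), (14,22), (16,24), (17,18)}

|M| = 9 (so the lex-smallest maximum matching has 9 edges)
process left vertices in ascending order; for each, take the smallest-labelled available neighbour that still permits 9 edges overall, or leave it unmatched if none does
lex-smallest matching: {0-6, 1-10, 2-3, 7-11, 12-4, 13-15, 14-22, 16-24, 17-18}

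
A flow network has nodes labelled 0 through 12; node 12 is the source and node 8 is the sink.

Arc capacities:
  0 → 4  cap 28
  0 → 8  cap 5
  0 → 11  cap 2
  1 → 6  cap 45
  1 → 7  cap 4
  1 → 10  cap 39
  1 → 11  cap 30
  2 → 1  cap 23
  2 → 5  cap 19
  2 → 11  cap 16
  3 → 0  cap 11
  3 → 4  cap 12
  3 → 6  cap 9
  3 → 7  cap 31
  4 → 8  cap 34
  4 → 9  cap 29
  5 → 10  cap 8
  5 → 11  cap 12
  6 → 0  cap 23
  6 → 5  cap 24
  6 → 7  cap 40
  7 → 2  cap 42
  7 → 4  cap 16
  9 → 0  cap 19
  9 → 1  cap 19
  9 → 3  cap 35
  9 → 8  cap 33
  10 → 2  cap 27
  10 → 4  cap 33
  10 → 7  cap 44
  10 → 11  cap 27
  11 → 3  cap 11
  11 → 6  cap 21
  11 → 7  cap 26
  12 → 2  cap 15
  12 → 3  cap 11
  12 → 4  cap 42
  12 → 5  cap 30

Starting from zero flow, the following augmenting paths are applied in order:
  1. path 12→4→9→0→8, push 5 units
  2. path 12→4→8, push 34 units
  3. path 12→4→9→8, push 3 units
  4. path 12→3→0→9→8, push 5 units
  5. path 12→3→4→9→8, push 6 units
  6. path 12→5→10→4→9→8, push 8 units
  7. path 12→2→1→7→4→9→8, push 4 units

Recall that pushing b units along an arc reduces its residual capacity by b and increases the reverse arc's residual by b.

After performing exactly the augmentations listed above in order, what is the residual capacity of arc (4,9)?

Residual capacity of (4,9): 3

after path 1 (12→4→9→0→8, push 5): res(4,9)=24
after path 2 (12→4→8, push 34): res(4,9)=24
after path 3 (12→4→9→8, push 3): res(4,9)=21
after path 4 (12→3→0→9→8, push 5): res(4,9)=21
after path 5 (12→3→4→9→8, push 6): res(4,9)=15
after path 6 (12→5→10→4→9→8, push 8): res(4,9)=7
after path 7 (12→2→1→7→4→9→8, push 4): res(4,9)=3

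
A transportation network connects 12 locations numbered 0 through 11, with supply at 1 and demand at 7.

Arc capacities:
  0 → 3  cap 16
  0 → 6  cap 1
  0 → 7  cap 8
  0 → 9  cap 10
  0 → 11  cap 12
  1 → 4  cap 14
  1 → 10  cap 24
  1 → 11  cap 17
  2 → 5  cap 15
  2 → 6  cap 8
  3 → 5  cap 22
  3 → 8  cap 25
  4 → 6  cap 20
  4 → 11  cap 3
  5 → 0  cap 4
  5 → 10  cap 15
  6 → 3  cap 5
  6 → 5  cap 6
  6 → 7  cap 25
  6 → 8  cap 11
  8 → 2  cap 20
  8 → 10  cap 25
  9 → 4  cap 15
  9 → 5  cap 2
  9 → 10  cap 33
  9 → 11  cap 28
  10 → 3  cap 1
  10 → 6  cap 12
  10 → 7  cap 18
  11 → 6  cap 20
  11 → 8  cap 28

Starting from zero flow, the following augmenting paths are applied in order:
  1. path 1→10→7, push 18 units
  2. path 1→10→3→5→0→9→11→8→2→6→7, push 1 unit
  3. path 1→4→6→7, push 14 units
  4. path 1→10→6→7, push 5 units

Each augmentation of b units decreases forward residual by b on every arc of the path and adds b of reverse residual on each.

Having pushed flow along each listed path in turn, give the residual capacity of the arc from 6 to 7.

after path 1 (1→10→7, push 18): res(6,7)=25
after path 2 (1→10→3→5→0→9→11→8→2→6→7, push 1): res(6,7)=24
after path 3 (1→4→6→7, push 14): res(6,7)=10
after path 4 (1→10→6→7, push 5): res(6,7)=5

Residual capacity of (6,7): 5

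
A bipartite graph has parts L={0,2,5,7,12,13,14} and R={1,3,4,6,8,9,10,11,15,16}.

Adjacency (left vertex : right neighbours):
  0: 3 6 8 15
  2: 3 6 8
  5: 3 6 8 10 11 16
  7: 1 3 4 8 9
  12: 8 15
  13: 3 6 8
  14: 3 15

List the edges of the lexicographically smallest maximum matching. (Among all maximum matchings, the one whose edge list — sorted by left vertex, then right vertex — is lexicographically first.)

|M| = 6 (so the lex-smallest maximum matching has 6 edges)
process left vertices in ascending order; for each, take the smallest-labelled available neighbour that still permits 6 edges overall, or leave it unmatched if none does
lex-smallest matching: {0-3, 2-6, 5-10, 7-1, 12-8, 14-15}

Lex-smallest maximum matching: {(0,3), (2,6), (5,10), (7,1), (12,8), (14,15)}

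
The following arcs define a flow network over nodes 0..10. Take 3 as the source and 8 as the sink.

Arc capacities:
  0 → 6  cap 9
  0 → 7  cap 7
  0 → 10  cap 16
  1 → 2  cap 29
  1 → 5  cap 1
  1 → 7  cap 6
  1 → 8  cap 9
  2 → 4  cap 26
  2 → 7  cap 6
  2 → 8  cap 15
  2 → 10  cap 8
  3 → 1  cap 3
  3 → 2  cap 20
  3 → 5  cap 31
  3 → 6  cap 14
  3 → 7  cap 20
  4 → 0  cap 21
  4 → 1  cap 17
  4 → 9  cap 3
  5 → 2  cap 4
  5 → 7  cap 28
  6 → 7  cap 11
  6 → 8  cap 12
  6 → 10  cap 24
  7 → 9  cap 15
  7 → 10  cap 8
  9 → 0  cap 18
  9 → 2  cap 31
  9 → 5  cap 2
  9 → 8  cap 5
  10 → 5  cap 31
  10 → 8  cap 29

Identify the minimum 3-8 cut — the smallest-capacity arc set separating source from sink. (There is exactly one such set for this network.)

Min-cut arcs: {(3,1), (3,2), (3,6), (5,2), (7,9), (7,10)} (total capacity 64)

augment #1: 3→1→8 push 3
augment #2: 3→2→8 push 15
augment #3: 3→6→8 push 12
augment #4: 3→2→10→8 push 5
augment #5: 3→6→10→8 push 2
augment #6: 3→7→9→8 push 5
augment #7: 3→7→10→8 push 8
augment #8: 3→5→2→10→8 push 3
augment #9: 3→5→2→4→1→8 push 1
augment #10: 3→7→9→0→10→8 push 7
augment #11: 3→5→7→9→0→10→8 push 3
max flow = 64; residual-reachable set from 3 gives S-side
cut edges (S→T): {(3,1), (3,2), (3,6), (5,2), (7,9), (7,10)} total cap 64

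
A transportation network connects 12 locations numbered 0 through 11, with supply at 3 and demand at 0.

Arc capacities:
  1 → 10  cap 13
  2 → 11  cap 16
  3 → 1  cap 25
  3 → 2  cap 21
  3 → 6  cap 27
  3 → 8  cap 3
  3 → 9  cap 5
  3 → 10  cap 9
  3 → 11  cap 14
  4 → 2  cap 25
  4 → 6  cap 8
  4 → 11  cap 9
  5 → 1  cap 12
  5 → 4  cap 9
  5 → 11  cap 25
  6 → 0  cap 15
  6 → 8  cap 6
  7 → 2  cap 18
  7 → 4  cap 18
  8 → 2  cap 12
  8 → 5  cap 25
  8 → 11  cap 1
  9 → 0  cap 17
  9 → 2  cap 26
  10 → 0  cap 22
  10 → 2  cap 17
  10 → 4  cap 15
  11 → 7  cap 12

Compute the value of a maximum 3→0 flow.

augment #1: 3→6→0 bottleneck 15, total now 15
augment #2: 3→9→0 bottleneck 5, total now 20
augment #3: 3→10→0 bottleneck 9, total now 29
augment #4: 3→1→10→0 bottleneck 13, total now 42

Maximum flow value: 42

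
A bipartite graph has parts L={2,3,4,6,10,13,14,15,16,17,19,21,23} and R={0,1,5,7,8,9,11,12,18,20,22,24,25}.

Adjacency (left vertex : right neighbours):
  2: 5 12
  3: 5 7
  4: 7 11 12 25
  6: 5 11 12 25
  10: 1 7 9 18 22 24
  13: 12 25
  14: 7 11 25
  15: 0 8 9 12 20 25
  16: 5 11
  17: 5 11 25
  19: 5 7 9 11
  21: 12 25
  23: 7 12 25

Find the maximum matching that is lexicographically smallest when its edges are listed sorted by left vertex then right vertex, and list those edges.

|M| = 8 (so the lex-smallest maximum matching has 8 edges)
process left vertices in ascending order; for each, take the smallest-labelled available neighbour that still permits 8 edges overall, or leave it unmatched if none does
lex-smallest matching: {2-5, 3-7, 4-11, 6-12, 10-1, 13-25, 15-0, 19-9}

Lex-smallest maximum matching: {(2,5), (3,7), (4,11), (6,12), (10,1), (13,25), (15,0), (19,9)}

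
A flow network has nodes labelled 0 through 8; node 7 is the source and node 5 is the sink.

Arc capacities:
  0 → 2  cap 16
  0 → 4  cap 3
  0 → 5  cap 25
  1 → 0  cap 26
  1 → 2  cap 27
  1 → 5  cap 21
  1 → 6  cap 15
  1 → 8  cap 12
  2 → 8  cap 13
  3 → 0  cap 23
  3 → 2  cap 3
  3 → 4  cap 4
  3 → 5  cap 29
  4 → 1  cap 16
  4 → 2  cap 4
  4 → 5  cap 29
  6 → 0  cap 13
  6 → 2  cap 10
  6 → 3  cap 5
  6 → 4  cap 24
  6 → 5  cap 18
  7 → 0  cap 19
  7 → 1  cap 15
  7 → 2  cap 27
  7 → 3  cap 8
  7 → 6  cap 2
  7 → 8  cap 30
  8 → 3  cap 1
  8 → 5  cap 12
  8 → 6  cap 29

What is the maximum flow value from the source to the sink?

augment #1: 7→0→5 bottleneck 19, total now 19
augment #2: 7→1→5 bottleneck 15, total now 34
augment #3: 7→3→5 bottleneck 8, total now 42
augment #4: 7→6→5 bottleneck 2, total now 44
augment #5: 7→8→5 bottleneck 12, total now 56
augment #6: 7→8→3→5 bottleneck 1, total now 57
augment #7: 7→8→6→5 bottleneck 16, total now 73
augment #8: 7→8→6→0→5 bottleneck 1, total now 74
augment #9: 7→2→8→6→0→5 bottleneck 5, total now 79
augment #10: 7→2→8→6→3→5 bottleneck 5, total now 84
augment #11: 7→2→8→6→4→5 bottleneck 2, total now 86

Maximum flow value: 86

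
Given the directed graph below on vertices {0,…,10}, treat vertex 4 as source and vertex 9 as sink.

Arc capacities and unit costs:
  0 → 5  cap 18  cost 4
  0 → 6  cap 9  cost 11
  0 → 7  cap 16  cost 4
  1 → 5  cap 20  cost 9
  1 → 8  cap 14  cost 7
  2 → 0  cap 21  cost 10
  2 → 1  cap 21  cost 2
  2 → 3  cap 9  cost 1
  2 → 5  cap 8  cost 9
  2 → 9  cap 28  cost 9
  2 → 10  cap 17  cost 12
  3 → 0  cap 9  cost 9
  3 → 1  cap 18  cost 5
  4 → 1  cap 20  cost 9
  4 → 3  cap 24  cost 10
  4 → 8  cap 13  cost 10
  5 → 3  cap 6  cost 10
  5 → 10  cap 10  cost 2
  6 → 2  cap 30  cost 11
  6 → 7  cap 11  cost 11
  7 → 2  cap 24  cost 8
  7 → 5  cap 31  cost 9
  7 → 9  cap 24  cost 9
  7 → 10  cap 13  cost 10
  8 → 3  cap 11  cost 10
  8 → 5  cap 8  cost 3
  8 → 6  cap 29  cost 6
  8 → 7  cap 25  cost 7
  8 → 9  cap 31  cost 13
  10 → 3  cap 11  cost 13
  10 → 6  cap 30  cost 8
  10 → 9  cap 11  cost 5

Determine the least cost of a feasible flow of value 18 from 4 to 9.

shortest-cost path #1: 4→8→5→10→9 push 8 @ unit cost 20 (adds 160)
shortest-cost path #2: 4→8→9 push 5 @ unit cost 23 (adds 115)
shortest-cost path #3: 4→1→5→10→9 push 2 @ unit cost 25 (adds 50)
shortest-cost path #4: 4→1→5→8→9 push 3 @ unit cost 28 (adds 84)
total cost = 409

Minimum cost for 18 units: 409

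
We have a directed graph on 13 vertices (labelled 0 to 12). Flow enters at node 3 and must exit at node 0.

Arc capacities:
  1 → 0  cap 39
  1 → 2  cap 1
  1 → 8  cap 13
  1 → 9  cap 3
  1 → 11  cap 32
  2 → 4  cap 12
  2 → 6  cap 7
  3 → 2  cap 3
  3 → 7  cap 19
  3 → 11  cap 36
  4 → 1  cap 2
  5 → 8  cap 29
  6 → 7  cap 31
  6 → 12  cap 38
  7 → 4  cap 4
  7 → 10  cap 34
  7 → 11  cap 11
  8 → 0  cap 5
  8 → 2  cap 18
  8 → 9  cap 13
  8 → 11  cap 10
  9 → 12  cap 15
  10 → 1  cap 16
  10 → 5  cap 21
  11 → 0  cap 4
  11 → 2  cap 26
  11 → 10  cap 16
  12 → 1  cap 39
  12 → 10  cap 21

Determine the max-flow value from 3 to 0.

augment #1: 3→11→0 bottleneck 4, total now 4
augment #2: 3→2→4→1→0 bottleneck 2, total now 6
augment #3: 3→7→10→1→0 bottleneck 16, total now 22
augment #4: 3→2→6→12→1→0 bottleneck 1, total now 23
augment #5: 3→7→10→5→8→0 bottleneck 3, total now 26
augment #6: 3→11→10→5→8→0 bottleneck 2, total now 28
augment #7: 3→11→2→6→12→1→0 bottleneck 6, total now 34
augment #8: 3→11→10→5→8→9→12→1→0 bottleneck 13, total now 47

Maximum flow value: 47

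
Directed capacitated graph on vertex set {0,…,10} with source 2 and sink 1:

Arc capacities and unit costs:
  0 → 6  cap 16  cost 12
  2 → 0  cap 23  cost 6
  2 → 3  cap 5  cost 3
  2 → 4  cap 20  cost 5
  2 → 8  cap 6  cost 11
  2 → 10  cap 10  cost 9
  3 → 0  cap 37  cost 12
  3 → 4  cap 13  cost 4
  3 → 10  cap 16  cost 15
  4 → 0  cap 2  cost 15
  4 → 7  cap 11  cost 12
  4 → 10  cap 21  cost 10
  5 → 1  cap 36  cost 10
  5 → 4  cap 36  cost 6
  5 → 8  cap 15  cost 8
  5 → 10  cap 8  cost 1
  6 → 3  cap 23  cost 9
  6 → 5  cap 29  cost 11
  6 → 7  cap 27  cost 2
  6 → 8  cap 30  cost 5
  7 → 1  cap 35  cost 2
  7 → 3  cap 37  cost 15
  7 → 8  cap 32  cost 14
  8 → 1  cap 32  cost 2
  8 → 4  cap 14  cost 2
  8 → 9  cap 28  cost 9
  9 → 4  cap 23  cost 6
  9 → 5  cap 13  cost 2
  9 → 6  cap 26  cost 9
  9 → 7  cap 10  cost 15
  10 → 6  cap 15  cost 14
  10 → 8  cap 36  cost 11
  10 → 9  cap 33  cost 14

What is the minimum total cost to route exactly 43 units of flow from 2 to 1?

shortest-cost path #1: 2→8→1 push 6 @ unit cost 13 (adds 78)
shortest-cost path #2: 2→4→7→1 push 11 @ unit cost 19 (adds 209)
shortest-cost path #3: 2→0→6→7→1 push 16 @ unit cost 22 (adds 352)
shortest-cost path #4: 2→10→8→1 push 10 @ unit cost 22 (adds 220)
total cost = 859

Minimum cost for 43 units: 859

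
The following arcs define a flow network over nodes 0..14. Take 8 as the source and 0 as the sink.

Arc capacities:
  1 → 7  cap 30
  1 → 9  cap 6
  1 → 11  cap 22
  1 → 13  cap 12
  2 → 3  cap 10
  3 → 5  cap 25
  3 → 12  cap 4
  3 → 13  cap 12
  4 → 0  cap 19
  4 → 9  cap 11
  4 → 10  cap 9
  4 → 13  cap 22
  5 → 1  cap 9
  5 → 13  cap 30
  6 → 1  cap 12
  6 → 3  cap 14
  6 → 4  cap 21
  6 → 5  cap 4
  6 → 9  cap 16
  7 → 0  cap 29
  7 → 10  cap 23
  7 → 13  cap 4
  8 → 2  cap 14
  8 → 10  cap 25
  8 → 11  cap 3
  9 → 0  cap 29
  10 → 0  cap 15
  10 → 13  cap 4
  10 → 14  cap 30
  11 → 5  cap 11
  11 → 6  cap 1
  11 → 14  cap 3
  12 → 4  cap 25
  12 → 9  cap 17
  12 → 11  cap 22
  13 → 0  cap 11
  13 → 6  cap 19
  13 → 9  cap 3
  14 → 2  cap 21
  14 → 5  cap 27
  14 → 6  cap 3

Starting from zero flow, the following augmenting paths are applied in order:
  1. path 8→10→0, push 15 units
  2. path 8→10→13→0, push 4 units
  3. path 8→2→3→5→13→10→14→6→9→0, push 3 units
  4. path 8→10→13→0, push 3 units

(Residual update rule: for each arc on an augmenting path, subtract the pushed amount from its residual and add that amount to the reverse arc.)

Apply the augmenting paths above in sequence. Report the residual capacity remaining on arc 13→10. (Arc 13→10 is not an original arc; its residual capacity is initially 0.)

Residual capacity of (13,10): 4

after path 1 (8→10→0, push 15): res(13,10)=0
after path 2 (8→10→13→0, push 4): res(13,10)=4
after path 3 (8→2→3→5→13→10→14→6→9→0, push 3): res(13,10)=1
after path 4 (8→10→13→0, push 3): res(13,10)=4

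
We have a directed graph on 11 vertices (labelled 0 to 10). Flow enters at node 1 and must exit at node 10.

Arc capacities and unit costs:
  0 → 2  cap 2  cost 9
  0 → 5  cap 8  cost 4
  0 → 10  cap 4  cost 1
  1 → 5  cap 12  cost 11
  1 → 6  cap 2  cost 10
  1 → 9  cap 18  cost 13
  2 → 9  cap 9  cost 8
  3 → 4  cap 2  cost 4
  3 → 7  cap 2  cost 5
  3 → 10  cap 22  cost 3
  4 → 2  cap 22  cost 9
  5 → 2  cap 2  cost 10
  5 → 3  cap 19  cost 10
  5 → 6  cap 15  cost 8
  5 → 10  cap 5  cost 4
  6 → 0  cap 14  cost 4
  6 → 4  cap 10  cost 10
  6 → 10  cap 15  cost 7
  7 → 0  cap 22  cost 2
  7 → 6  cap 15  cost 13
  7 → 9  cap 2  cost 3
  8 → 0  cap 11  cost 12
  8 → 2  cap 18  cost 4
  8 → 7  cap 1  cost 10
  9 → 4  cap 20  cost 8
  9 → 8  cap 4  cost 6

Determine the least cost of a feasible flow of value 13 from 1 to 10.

Minimum cost for 13 units: 249

shortest-cost path #1: 1→5→10 push 5 @ unit cost 15 (adds 75)
shortest-cost path #2: 1→6→0→10 push 2 @ unit cost 15 (adds 30)
shortest-cost path #3: 1→5→6→0→10 push 2 @ unit cost 24 (adds 48)
shortest-cost path #4: 1→5→3→10 push 4 @ unit cost 24 (adds 96)
total cost = 249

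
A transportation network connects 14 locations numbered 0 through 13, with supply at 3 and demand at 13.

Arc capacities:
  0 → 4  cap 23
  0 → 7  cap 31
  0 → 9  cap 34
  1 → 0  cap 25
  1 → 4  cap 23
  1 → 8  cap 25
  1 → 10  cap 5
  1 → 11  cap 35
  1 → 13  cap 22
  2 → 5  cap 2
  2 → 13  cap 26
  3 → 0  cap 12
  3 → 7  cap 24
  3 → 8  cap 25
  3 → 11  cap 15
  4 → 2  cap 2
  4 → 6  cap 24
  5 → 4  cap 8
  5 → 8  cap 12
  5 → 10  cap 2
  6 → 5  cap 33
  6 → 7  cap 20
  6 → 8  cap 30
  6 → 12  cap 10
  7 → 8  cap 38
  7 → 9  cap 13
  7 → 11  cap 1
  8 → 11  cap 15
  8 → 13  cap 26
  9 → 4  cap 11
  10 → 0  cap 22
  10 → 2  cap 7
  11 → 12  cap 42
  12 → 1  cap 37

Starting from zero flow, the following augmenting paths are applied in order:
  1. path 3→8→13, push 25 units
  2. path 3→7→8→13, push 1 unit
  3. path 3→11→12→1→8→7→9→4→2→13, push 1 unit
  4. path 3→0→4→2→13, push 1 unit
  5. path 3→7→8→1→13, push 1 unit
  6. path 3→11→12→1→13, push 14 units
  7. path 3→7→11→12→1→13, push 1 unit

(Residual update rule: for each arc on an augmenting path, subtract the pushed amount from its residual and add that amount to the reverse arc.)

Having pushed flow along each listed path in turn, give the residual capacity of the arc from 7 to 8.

Residual capacity of (7,8): 37

after path 1 (3→8→13, push 25): res(7,8)=38
after path 2 (3→7→8→13, push 1): res(7,8)=37
after path 3 (3→11→12→1→8→7→9→4→2→13, push 1): res(7,8)=38
after path 4 (3→0→4→2→13, push 1): res(7,8)=38
after path 5 (3→7→8→1→13, push 1): res(7,8)=37
after path 6 (3→11→12→1→13, push 14): res(7,8)=37
after path 7 (3→7→11→12→1→13, push 1): res(7,8)=37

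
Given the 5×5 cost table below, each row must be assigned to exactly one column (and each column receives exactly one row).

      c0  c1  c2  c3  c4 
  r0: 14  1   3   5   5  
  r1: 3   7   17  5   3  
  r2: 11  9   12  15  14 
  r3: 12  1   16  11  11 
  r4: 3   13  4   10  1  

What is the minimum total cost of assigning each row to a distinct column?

optimal assignment: row0→col2 (cost 3), row1→col3 (cost 5), row2→col0 (cost 11), row3→col1 (cost 1), row4→col4 (cost 1)
total = 3 + 5 + 11 + 1 + 1 = 21

Minimum assignment cost: 21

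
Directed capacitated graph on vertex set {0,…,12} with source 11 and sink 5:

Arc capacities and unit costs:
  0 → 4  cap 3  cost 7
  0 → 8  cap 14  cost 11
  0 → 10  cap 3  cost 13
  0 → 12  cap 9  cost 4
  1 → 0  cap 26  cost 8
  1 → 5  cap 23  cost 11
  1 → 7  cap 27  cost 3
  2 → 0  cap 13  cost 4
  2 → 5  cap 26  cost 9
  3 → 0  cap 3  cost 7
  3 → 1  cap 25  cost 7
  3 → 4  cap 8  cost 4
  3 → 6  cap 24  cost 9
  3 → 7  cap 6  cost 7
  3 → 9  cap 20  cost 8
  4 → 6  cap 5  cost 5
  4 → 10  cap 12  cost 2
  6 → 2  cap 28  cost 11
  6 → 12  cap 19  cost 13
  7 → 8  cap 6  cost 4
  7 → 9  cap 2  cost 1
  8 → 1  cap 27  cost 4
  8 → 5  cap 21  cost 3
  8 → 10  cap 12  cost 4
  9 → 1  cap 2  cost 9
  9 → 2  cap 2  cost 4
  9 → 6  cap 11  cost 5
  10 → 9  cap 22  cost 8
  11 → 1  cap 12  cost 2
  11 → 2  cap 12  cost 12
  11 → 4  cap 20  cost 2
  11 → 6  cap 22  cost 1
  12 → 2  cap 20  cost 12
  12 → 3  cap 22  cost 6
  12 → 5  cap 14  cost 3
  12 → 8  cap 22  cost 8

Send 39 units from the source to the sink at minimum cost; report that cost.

shortest-cost path #1: 11→1→7→8→5 push 6 @ unit cost 12 (adds 72)
shortest-cost path #2: 11→1→5 push 6 @ unit cost 13 (adds 78)
shortest-cost path #3: 11→6→12→5 push 14 @ unit cost 17 (adds 238)
shortest-cost path #4: 11→2→5 push 12 @ unit cost 21 (adds 252)
shortest-cost path #5: 11→6→2→5 push 1 @ unit cost 21 (adds 21)
total cost = 661

Minimum cost for 39 units: 661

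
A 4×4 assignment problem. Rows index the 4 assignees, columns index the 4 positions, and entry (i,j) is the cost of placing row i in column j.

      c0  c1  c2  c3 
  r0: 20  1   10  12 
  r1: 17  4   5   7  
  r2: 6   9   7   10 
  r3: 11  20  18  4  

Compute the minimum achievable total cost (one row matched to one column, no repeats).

Minimum assignment cost: 16

optimal assignment: row0→col1 (cost 1), row1→col2 (cost 5), row2→col0 (cost 6), row3→col3 (cost 4)
total = 1 + 5 + 6 + 4 = 16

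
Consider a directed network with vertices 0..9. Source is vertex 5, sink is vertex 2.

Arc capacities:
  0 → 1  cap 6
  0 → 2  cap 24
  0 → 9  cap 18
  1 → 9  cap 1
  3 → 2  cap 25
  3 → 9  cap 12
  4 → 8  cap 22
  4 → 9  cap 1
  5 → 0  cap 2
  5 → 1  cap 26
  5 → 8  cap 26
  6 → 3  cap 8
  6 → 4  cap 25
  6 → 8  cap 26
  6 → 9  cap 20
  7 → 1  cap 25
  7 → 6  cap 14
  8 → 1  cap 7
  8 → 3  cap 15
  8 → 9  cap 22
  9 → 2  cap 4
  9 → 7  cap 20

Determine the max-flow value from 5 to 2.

augment #1: 5→0→2 bottleneck 2, total now 2
augment #2: 5→1→9→2 bottleneck 1, total now 3
augment #3: 5→8→3→2 bottleneck 15, total now 18
augment #4: 5→8→9→2 bottleneck 3, total now 21
augment #5: 5→8→9→7→6→3→2 bottleneck 8, total now 29

Maximum flow value: 29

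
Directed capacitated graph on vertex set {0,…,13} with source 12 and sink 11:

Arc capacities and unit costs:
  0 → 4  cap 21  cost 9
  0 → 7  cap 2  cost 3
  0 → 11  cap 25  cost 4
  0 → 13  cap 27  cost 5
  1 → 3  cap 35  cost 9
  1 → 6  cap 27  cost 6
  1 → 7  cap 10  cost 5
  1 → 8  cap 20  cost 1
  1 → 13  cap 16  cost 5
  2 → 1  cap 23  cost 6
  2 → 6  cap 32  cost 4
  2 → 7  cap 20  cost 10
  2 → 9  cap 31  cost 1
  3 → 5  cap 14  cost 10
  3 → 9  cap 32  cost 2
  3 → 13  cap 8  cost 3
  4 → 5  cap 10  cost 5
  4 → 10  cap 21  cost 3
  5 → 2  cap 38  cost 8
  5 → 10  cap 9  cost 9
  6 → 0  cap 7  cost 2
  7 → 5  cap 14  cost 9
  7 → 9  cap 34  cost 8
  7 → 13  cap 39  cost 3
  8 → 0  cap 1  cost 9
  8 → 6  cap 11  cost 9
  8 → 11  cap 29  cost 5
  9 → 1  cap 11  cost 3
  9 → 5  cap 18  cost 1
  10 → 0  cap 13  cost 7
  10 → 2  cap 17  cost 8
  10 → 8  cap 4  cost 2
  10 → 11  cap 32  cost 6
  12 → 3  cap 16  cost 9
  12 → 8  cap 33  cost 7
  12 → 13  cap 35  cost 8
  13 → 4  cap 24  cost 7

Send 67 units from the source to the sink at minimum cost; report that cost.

Minimum cost for 67 units: 1285

shortest-cost path #1: 12→8→11 push 29 @ unit cost 12 (adds 348)
shortest-cost path #2: 12→8→0→11 push 1 @ unit cost 20 (adds 20)
shortest-cost path #3: 12→8→6→0→11 push 3 @ unit cost 22 (adds 66)
shortest-cost path #4: 12→13→4→10→11 push 21 @ unit cost 24 (adds 504)
shortest-cost path #5: 12→3→9→1→6→0→11 push 4 @ unit cost 26 (adds 104)
shortest-cost path #6: 12→3→9→5→10→11 push 9 @ unit cost 27 (adds 243)
total cost = 1285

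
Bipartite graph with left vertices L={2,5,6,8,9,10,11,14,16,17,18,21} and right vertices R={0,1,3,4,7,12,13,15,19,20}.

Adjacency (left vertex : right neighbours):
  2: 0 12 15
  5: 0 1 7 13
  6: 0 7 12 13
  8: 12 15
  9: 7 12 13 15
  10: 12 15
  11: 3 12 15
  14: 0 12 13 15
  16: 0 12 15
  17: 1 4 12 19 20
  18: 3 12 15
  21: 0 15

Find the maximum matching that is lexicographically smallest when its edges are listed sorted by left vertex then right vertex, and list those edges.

Lex-smallest maximum matching: {(2,0), (5,1), (6,7), (8,12), (9,13), (10,15), (11,3), (17,4)}

|M| = 8 (so the lex-smallest maximum matching has 8 edges)
process left vertices in ascending order; for each, take the smallest-labelled available neighbour that still permits 8 edges overall, or leave it unmatched if none does
lex-smallest matching: {2-0, 5-1, 6-7, 8-12, 9-13, 10-15, 11-3, 17-4}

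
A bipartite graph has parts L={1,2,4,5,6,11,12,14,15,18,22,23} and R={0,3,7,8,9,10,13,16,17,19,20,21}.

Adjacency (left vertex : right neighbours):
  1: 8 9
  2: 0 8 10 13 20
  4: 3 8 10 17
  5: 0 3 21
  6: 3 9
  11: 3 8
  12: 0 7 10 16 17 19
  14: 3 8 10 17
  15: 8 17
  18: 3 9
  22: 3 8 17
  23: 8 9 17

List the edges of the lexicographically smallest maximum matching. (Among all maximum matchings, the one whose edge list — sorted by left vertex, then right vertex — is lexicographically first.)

Lex-smallest maximum matching: {(1,8), (2,0), (4,3), (5,21), (6,9), (12,7), (14,10), (15,17)}

|M| = 8 (so the lex-smallest maximum matching has 8 edges)
process left vertices in ascending order; for each, take the smallest-labelled available neighbour that still permits 8 edges overall, or leave it unmatched if none does
lex-smallest matching: {1-8, 2-0, 4-3, 5-21, 6-9, 12-7, 14-10, 15-17}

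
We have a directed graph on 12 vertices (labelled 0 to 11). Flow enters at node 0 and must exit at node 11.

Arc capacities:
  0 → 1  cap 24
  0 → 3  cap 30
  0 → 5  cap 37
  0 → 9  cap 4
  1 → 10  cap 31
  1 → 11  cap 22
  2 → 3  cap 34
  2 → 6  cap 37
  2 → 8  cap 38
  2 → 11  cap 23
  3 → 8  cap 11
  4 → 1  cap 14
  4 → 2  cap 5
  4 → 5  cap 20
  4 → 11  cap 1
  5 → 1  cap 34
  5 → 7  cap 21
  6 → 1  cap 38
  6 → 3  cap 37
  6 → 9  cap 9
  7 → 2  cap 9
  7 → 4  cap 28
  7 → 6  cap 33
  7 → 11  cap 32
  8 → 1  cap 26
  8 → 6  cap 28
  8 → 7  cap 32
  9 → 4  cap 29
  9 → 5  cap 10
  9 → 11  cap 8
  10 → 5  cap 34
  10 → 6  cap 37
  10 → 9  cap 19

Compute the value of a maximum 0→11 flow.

augment #1: 0→1→11 bottleneck 22, total now 22
augment #2: 0→9→11 bottleneck 4, total now 26
augment #3: 0→5→7→11 bottleneck 21, total now 47
augment #4: 0→1→10→9→11 bottleneck 2, total now 49
augment #5: 0→3→8→7→11 bottleneck 11, total now 60
augment #6: 0→5→1→10→9→11 bottleneck 2, total now 62
augment #7: 0→5→1→10→9→4→11 bottleneck 1, total now 63
augment #8: 0→5→1→10→9→4→2→11 bottleneck 5, total now 68

Maximum flow value: 68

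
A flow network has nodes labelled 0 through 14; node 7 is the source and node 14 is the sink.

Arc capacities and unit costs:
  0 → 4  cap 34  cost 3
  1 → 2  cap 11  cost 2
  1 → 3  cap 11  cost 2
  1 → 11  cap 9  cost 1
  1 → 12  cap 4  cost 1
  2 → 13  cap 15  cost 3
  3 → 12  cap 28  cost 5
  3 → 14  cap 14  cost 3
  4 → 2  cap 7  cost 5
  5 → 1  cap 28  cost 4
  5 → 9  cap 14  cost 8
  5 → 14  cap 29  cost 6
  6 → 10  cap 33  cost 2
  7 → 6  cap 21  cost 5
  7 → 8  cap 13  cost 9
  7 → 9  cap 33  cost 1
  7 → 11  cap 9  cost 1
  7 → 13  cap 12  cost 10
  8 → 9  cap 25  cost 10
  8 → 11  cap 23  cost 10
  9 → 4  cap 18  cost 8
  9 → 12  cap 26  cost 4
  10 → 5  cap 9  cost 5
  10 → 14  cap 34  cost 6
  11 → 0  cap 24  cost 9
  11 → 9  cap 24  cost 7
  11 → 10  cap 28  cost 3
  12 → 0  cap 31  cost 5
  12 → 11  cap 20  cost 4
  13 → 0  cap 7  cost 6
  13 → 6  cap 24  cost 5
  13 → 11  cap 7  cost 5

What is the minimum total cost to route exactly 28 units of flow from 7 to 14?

shortest-cost path #1: 7→11→10→14 push 9 @ unit cost 10 (adds 90)
shortest-cost path #2: 7→6→10→14 push 19 @ unit cost 13 (adds 247)
total cost = 337

Minimum cost for 28 units: 337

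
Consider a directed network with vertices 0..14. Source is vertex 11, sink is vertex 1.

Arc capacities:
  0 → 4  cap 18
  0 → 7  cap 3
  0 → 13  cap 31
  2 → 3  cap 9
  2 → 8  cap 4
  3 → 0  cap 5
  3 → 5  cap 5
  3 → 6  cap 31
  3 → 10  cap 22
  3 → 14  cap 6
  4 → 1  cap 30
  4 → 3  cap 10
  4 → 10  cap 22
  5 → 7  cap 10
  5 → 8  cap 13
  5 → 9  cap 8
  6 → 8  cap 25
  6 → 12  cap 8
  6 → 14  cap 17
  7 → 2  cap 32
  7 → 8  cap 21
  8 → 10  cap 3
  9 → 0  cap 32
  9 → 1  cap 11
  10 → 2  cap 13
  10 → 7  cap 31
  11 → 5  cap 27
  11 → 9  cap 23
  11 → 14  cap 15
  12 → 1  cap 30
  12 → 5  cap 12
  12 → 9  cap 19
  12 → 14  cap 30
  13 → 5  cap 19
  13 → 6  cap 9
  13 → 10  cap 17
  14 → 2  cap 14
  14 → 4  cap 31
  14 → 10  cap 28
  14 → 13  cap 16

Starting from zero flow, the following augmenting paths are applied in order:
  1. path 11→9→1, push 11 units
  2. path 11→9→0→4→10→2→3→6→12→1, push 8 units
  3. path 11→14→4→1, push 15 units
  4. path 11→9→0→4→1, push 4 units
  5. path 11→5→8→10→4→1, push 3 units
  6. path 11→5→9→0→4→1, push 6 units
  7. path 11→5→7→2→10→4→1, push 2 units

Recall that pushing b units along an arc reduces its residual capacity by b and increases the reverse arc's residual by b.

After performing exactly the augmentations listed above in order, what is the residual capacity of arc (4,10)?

Residual capacity of (4,10): 19

after path 1 (11→9→1, push 11): res(4,10)=22
after path 2 (11→9→0→4→10→2→3→6→12→1, push 8): res(4,10)=14
after path 3 (11→14→4→1, push 15): res(4,10)=14
after path 4 (11→9→0→4→1, push 4): res(4,10)=14
after path 5 (11→5→8→10→4→1, push 3): res(4,10)=17
after path 6 (11→5→9→0→4→1, push 6): res(4,10)=17
after path 7 (11→5→7→2→10→4→1, push 2): res(4,10)=19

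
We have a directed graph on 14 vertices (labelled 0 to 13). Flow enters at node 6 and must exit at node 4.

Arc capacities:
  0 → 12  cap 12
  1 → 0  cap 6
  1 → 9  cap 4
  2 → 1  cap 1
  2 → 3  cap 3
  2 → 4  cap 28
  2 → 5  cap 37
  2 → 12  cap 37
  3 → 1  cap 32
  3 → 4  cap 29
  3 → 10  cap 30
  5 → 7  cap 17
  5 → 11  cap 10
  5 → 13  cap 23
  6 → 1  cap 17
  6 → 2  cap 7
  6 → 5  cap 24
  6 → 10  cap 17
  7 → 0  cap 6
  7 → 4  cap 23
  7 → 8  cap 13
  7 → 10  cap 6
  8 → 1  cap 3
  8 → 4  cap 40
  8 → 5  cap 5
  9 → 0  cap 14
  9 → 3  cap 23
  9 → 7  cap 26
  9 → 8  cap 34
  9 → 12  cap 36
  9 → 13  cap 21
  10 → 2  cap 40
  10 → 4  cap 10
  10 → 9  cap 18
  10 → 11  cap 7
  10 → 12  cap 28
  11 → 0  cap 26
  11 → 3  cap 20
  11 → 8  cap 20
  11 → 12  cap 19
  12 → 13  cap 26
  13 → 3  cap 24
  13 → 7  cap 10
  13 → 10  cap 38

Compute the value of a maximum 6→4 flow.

augment #1: 6→2→4 bottleneck 7, total now 7
augment #2: 6→10→4 bottleneck 10, total now 17
augment #3: 6→5→7→4 bottleneck 17, total now 34
augment #4: 6→10→2→4 bottleneck 7, total now 41
augment #5: 6→1→9→3→4 bottleneck 4, total now 45
augment #6: 6→5→11→3→4 bottleneck 7, total now 52
augment #7: 6→1→0→12→13→3→4 bottleneck 6, total now 58

Maximum flow value: 58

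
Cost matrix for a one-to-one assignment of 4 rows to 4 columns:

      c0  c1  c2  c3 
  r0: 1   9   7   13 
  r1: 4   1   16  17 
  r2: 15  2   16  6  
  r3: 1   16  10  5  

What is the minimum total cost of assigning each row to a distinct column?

optimal assignment: row0→col2 (cost 7), row1→col1 (cost 1), row2→col3 (cost 6), row3→col0 (cost 1)
total = 7 + 1 + 6 + 1 = 15

Minimum assignment cost: 15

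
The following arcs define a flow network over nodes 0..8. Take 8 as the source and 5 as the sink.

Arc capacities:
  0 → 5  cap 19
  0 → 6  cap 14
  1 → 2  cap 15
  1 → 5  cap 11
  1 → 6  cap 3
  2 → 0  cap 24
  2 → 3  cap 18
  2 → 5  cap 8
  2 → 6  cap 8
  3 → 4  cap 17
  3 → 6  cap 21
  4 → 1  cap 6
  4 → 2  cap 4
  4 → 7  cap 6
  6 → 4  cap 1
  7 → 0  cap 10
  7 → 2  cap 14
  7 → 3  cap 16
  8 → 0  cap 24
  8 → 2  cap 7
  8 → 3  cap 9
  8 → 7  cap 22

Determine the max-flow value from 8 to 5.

Maximum flow value: 33

augment #1: 8→0→5 bottleneck 19, total now 19
augment #2: 8→2→5 bottleneck 7, total now 26
augment #3: 8→7→2→5 bottleneck 1, total now 27
augment #4: 8→3→4→1→5 bottleneck 6, total now 33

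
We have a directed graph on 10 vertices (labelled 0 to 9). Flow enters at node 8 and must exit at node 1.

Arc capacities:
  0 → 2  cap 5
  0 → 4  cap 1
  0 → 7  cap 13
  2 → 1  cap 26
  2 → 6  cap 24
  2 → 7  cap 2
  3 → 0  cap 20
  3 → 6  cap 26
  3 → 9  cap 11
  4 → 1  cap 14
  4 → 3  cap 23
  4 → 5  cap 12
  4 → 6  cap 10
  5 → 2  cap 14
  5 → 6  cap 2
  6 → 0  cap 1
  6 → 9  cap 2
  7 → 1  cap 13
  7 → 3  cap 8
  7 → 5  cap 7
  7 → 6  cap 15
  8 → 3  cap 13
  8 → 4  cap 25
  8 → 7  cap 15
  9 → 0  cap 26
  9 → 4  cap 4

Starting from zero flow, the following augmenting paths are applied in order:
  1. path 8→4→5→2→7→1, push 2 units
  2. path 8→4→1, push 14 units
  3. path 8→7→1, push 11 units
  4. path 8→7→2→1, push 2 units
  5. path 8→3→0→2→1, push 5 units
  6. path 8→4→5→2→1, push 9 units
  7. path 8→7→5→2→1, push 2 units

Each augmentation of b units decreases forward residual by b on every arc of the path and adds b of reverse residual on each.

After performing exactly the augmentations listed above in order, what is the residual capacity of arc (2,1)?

Residual capacity of (2,1): 8

after path 1 (8→4→5→2→7→1, push 2): res(2,1)=26
after path 2 (8→4→1, push 14): res(2,1)=26
after path 3 (8→7→1, push 11): res(2,1)=26
after path 4 (8→7→2→1, push 2): res(2,1)=24
after path 5 (8→3→0→2→1, push 5): res(2,1)=19
after path 6 (8→4→5→2→1, push 9): res(2,1)=10
after path 7 (8→7→5→2→1, push 2): res(2,1)=8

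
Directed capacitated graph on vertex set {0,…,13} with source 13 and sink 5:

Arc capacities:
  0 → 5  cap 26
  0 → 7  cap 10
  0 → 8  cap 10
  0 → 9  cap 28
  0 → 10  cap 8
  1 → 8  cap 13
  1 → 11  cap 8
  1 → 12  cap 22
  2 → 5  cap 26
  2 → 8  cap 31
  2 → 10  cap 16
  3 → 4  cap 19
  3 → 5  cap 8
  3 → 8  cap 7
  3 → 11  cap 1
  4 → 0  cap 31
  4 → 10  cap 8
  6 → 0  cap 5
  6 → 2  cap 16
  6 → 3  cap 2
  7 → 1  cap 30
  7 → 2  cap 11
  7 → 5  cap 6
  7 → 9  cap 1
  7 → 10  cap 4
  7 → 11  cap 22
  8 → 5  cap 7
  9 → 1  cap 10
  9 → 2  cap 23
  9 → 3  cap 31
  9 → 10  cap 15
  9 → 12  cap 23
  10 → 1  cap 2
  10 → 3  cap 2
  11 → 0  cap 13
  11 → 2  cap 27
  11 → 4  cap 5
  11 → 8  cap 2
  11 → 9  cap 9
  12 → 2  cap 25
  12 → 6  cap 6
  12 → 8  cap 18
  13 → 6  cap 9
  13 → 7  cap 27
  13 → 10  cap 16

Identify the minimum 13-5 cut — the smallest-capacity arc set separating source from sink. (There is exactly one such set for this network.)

Min-cut arcs: {(10,1), (10,3), (13,6), (13,7)} (total capacity 40)

augment #1: 13→7→5 push 6
augment #2: 13→6→0→5 push 5
augment #3: 13→6→2→5 push 4
augment #4: 13→7→2→5 push 11
augment #5: 13→10→3→5 push 2
augment #6: 13→7→1→8→5 push 7
augment #7: 13→7→9→2→5 push 1
augment #8: 13→7→11→0→5 push 2
augment #9: 13→10→1→11→0→5 push 2
max flow = 40; residual-reachable set from 13 gives S-side
cut edges (S→T): {(10,1), (10,3), (13,6), (13,7)} total cap 40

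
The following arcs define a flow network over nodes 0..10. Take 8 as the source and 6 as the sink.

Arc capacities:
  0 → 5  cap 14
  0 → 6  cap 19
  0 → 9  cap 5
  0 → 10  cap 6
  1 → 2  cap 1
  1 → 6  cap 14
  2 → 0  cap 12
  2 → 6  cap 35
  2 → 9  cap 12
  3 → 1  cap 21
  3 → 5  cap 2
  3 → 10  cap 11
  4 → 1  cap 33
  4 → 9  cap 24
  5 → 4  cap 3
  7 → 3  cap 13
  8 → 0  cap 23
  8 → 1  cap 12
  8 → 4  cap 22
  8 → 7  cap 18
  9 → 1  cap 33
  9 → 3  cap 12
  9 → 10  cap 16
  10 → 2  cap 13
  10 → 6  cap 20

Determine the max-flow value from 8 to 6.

augment #1: 8→0→6 bottleneck 19, total now 19
augment #2: 8→1→6 bottleneck 12, total now 31
augment #3: 8→0→10→6 bottleneck 4, total now 35
augment #4: 8→4→1→6 bottleneck 2, total now 37
augment #5: 8→4→1→2→6 bottleneck 1, total now 38
augment #6: 8→4→9→10→6 bottleneck 16, total now 54
augment #7: 8→7→3→10→2→6 bottleneck 11, total now 65

Maximum flow value: 65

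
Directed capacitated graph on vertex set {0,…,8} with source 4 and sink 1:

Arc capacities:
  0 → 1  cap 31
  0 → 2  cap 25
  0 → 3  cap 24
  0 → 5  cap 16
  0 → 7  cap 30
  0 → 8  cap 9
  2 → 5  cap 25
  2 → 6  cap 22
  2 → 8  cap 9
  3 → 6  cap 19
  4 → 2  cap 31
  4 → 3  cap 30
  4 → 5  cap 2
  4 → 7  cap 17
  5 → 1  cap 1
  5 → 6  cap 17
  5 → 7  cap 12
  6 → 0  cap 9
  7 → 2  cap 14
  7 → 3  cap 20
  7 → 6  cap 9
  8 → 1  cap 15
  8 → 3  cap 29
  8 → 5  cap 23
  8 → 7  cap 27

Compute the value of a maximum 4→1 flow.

Maximum flow value: 19

augment #1: 4→5→1 bottleneck 1, total now 1
augment #2: 4→2→8→1 bottleneck 9, total now 10
augment #3: 4→2→6→0→1 bottleneck 9, total now 19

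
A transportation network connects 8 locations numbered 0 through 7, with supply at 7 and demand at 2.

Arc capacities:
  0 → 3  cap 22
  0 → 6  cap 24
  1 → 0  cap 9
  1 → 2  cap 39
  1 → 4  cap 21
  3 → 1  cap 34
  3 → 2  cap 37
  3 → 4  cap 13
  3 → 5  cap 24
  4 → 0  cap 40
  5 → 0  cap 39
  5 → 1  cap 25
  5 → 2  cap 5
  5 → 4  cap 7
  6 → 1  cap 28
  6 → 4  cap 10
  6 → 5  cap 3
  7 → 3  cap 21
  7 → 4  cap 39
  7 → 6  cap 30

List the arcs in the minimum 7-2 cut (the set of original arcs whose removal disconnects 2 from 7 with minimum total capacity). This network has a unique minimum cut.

augment #1: 7→3→2 push 21
augment #2: 7→6→1→2 push 28
augment #3: 7→6→5→2 push 2
augment #4: 7→4→0→3→2 push 16
augment #5: 7→4→0→3→1→2 push 6
augment #6: 7→4→0→6→5→2 push 1
max flow = 74; residual-reachable set from 7 gives S-side
cut edges (S→T): {(0,3), (6,1), (6,5), (7,3)} total cap 74

Min-cut arcs: {(0,3), (6,1), (6,5), (7,3)} (total capacity 74)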